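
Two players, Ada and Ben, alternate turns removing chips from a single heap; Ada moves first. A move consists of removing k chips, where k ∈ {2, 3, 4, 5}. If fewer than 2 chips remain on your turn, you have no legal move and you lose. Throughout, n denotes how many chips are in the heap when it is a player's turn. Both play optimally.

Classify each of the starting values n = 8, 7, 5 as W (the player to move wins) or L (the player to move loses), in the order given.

Build the W/L table. Terminal = L. A non-terminal position is W if it has a move to some L; otherwise it is L.
n=0: no move → L
n=1: no move → L
n=2: W (go to 0, an L position)
n=3: W (go to 1, an L position)
n=4: W (go to 1, an L position)
n=5: W (go to 1, an L position)
n=6: W (go to 1, an L position)
n=7: L (options 5(W), 4(W), 3(W), 2(W) are all W)
n=8: L (options 6(W), 5(W), 4(W), 3(W) are all W)

8: L, 7: L, 5: W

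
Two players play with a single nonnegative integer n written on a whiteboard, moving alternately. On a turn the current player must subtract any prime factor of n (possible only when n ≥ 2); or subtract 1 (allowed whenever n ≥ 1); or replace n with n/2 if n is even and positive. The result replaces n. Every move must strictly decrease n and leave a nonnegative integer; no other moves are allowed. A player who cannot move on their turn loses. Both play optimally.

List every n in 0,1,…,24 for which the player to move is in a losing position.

0, 4, 9, 14, 20, 24

Build the W/L table. Terminal = L. A non-terminal position is W if it has a move to some L; otherwise it is L.
n=0: no move → L
n=1: W (go to 0, an L position)
n=2: W (go to 0, an L position)
n=3: W (go to 0, an L position)
n=4: L (options 2(W), 3(W) are all W)
n=5: W (go to 0, an L position)
n=6: W (go to 4, an L position)
n=7: W (go to 0, an L position)
n=8: W (go to 4, an L position)
n=9: L (options 6(W), 8(W) are all W)
n=10: W (go to 9, an L position)
n=11: W (go to 0, an L position)
n=12: W (go to 9, an L position)
n=13: W (go to 0, an L position)
n=14: L (options 7(W), 12(W), 13(W) are all W)
n=15: W (go to 14, an L position)
n=16: W (go to 14, an L position)
n=17: W (go to 0, an L position)
n=18: W (go to 9, an L position)
n=19: W (go to 0, an L position)
n=20: L (options 10(W), 15(W), 18(W), 19(W) are all W)
n=21: W (go to 14, an L position)
n=22: W (go to 20, an L position)
n=23: W (go to 0, an L position)
n=24: L (options 12(W), 21(W), 22(W), 23(W) are all W)
The losing starting values of n are exactly the entries labelled L in this table (6 of them).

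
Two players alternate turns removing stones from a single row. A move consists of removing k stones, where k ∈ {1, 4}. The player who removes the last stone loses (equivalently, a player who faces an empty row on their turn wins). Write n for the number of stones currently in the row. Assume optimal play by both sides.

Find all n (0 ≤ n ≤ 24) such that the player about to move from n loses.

1, 3, 6, 8, 11, 13, 16, 18, 21, 23

Classify positions by backward induction: terminal positions (no move available) are W. From any other position, the mover wins iff some move reaches an L.
n=0: no move; the opponent has just taken the last stone and therefore loses → W
n=1: only reaches 0(W), which is W → L
n=2: reaches L-position 1 → W
n=3: only reaches 2(W), which is W → L
n=4: reaches L-position 3 → W
n=5: reaches L-position 1 → W
n=6: only reaches 5(W), 2(W), all W → L
n=7: reaches L-position 6 → W
n=8: only reaches 7(W), 4(W), all W → L
n=9: reaches L-position 8 → W
n=10: reaches L-position 6 → W
n=11: only reaches 10(W), 7(W), all W → L
n=12: reaches L-position 11 → W
n=13: only reaches 12(W), 9(W), all W → L
n=14: reaches L-position 13 → W
n=15: reaches L-position 11 → W
n=16: only reaches 15(W), 12(W), all W → L
n=17: reaches L-position 16 → W
n=18: only reaches 17(W), 14(W), all W → L
n=19: reaches L-position 18 → W
n=20: reaches L-position 16 → W
n=21: only reaches 20(W), 17(W), all W → L
n=22: reaches L-position 21 → W
n=23: only reaches 22(W), 19(W), all W → L
n=24: reaches L-position 23 → W
The losing starting values of n are exactly the entries labelled L in this table (10 of them).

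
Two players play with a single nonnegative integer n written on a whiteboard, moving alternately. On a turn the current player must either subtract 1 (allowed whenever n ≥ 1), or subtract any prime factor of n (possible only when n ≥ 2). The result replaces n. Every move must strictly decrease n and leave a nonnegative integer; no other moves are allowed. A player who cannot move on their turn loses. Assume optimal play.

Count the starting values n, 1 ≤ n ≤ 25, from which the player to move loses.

6

Work bottom-up. With no move the player to move loses. Otherwise the position is W if at least one move leads to an L position for the opponent, and L if every move leads to a W.
n=0: no move → L
n=1: can move to 0, which is L ⇒ W
n=2: can move to 0, which is L ⇒ W
n=3: can move to 0, which is L ⇒ W
n=4: moves to 2(W), 3(W); every one is W ⇒ L
n=5: can move to 0, which is L ⇒ W
n=6: can move to 4, which is L ⇒ W
n=7: can move to 0, which is L ⇒ W
n=8: moves to 6(W), 7(W); every one is W ⇒ L
n=9: can move to 8, which is L ⇒ W
n=10: can move to 8, which is L ⇒ W
n=11: can move to 0, which is L ⇒ W
n=12: moves to 9(W), 10(W), 11(W); every one is W ⇒ L
n=13: can move to 0, which is L ⇒ W
n=14: can move to 12, which is L ⇒ W
n=15: can move to 12, which is L ⇒ W
n=16: moves to 14(W), 15(W); every one is W ⇒ L
n=17: can move to 0, which is L ⇒ W
n=18: can move to 16, which is L ⇒ W
n=19: can move to 0, which is L ⇒ W
n=20: moves to 15(W), 18(W), 19(W); every one is W ⇒ L
n=21: can move to 20, which is L ⇒ W
n=22: can move to 20, which is L ⇒ W
n=23: can move to 0, which is L ⇒ W
n=24: moves to 21(W), 22(W), 23(W); every one is W ⇒ L
n=25: can move to 20, which is L ⇒ W
L entries with 1 ≤ n ≤ 25 (n=0 is outside the asked range and is not counted): n = 4, 8, 12, 16, 20, 24; that makes 6.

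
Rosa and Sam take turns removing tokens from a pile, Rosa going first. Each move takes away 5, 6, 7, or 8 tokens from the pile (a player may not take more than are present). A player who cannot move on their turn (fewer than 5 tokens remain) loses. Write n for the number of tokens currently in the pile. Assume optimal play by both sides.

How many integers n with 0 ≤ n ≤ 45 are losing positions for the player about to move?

20

Classify positions by backward induction: terminal positions (no move available) are L. From any other position, the mover wins iff some move reaches an L.
n=0: no move → L
n=1: no move → L
n=2: no move → L
n=3: no move → L
n=4: no move → L
n=5: →0(L), so W
n=6: →1(L), so W
n=7: →2(L), so W
n=8: →3(L), so W
n=9: →4(L), so W
n=10: →4(L), so W
n=11: →4(L), so W
n=12: →4(L), so W
n=13: →8(W), 7(W), 6(W), 5(W) — all W, so L
n=14: →9(W), 8(W), 7(W), 6(W) — all W, so L
n=15: →10(W), 9(W), 8(W), 7(W) — all W, so L
n=16: →11(W), 10(W), 9(W), 8(W) — all W, so L
n=17: →12(W), 11(W), 10(W), 9(W) — all W, so L
n=18: →13(L), so W
n=19: →14(L), so W
n=20: →15(L), so W
n=21: →16(L), so W
n=22: →17(L), so W
n=23: →17(L), so W
n=24: →17(L), so W
n=25: →17(L), so W
n=26: →21(W), 20(W), 19(W), 18(W) — all W, so L
n=27: →22(W), 21(W), 20(W), 19(W) — all W, so L
n=28: →23(W), 22(W), 21(W), 20(W) — all W, so L
n=29: →24(W), 23(W), 22(W), 21(W) — all W, so L
n=30: →25(W), 24(W), 23(W), 22(W) — all W, so L
n=31: →26(L), so W
n=32: →27(L), so W
n=33: →28(L), so W
n=34: →29(L), so W
n=35: →30(L), so W
n=36: →30(L), so W
n=37: →30(L), so W
n=38: →30(L), so W
n=39: →34(W), 33(W), 32(W), 31(W) — all W, so L
n=40: →35(W), 34(W), 33(W), 32(W) — all W, so L
n=41: →36(W), 35(W), 34(W), 33(W) — all W, so L
n=42: →37(W), 36(W), 35(W), 34(W) — all W, so L
n=43: →38(W), 37(W), 36(W), 35(W) — all W, so L
n=44: →39(L), so W
n=45: →40(L), so W
L entries with 0 ≤ n ≤ 45: n = 0, 1, 2, 3, 4, 13, 14, 15, 16, 17, 26, 27, 28, 29, 30, 39, 40, 41, 42, 43; that makes 20.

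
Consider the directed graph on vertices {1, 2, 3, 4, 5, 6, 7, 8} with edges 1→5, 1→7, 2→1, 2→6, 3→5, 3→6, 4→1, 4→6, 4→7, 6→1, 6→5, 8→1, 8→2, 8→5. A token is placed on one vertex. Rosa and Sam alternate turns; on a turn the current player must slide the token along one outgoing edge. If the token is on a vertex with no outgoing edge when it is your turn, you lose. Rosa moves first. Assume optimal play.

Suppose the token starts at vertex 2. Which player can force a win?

Sam wins.

Label each position W (a win for the player to move) or L (a loss). A position with no legal move is L; any other position is W exactly when some move reaches an L, and L when every move reaches a W.
Every edge goes from a vertex to one that appears earlier in the order 7, 5, 1, 6, 3, 2, 8, 4, so processing vertices in that order labels each vertex after all of its successors.
7: no outgoing edge → L
5: no outgoing edge → L
1: can move to 5, which is L ⇒ W
6: can move to 5, which is L ⇒ W
3: can move to 5, which is L ⇒ W
2: moves to 6(W), 1(W); every one is W ⇒ L
8: can move to 2, which is L ⇒ W
4: can move to 7, which is L ⇒ W
The starting position 2 is L: whatever Rosa does, the opponent receives a W position.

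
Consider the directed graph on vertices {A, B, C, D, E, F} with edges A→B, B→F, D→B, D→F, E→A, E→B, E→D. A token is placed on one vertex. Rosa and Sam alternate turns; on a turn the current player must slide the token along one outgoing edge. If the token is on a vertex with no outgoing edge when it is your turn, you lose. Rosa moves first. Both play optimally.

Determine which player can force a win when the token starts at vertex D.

Rosa wins.

Label each position W (a win for the player to move) or L (a loss). A position with no legal move is L; any other position is W exactly when some move reaches an L, and L when every move reaches a W.
Every edge goes from a vertex to one that appears earlier in the order F, C, B, D, A, E, so processing vertices in that order labels each vertex after all of its successors.
F: no outgoing edge → L
C: no outgoing edge → L
B: can move to F, which is L ⇒ W
D: can move to F, which is L ⇒ W
A: the only move is to B(W), a W ⇒ L
E: can move to A, which is L ⇒ W
From D Rosa can move to F, reaching an L position.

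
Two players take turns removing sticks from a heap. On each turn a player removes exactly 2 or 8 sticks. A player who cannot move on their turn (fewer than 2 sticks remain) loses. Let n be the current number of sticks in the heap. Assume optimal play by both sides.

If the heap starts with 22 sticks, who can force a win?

The first player wins.

Compute win/loss labels from the base case upward. A position with no move is L. Any other position is W if it can reach an L in one move, else L.
n=0: no move → L
n=1: no move → L
n=2: →0(L), so W
n=3: →1(L), so W
n=4: →2(W) only, which is W, so L
n=5: →3(W) only, which is W, so L
n=6: →4(L), so W
n=7: →5(L), so W
n=8: →0(L), so W
n=9: →1(L), so W
n=10: →8(W), 2(W) — all W, so L
n=11: →9(W), 3(W) — all W, so L
n=12: →10(L), so W
n=13: →11(L), so W
n=14: →12(W), 6(W) — all W, so L
n=15: →13(W), 7(W) — all W, so L
n=16: →14(L), so W
n=17: →15(L), so W
n=18: →10(L), so W
n=19: →11(L), so W
n=20: →18(W), 12(W) — all W, so L
n=21: →19(W), 13(W) — all W, so L
n=22: →20(L), so W
From 22 the player to move can remove 2, leaving 20, reaching an L position.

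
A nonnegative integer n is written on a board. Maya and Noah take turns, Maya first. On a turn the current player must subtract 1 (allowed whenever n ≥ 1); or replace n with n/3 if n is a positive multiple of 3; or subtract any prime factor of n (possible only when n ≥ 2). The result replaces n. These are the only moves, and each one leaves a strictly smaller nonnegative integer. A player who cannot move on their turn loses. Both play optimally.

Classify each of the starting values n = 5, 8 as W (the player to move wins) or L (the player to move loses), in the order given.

5: W, 8: L

Use the standard recursion: the mover loses at a terminal position; elsewhere, the mover wins exactly when some move hands the opponent an L position.
n=0: no move → L
n=1: W (go to 0, an L position)
n=2: W (go to 0, an L position)
n=3: W (go to 0, an L position)
n=4: L (options 2(W), 3(W) are all W)
n=5: W (go to 0, an L position)
n=6: W (go to 4, an L position)
n=7: W (go to 0, an L position)
n=8: L (options 6(W), 7(W) are all W)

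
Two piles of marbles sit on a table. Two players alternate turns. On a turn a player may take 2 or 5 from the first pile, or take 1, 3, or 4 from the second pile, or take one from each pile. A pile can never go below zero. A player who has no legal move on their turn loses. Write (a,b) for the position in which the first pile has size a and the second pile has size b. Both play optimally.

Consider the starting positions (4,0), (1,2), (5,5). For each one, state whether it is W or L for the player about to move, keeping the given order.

Label each position W (a win for the player to move) or L (a loss). A position with no legal move is L; any other position is W exactly when some move reaches an L, and L when every move reaches a W.
No move ever increases a pile, so every position that can arise here has a ≤ 5 and b ≤ 5; it is enough to label the cells with 0 ≤ a ≤ 5 and 0 ≤ b ≤ 5.
Every move lowers a or b (never raises either), so fill the grid row by row in increasing a, and left to right within a row: each cell's successors are then already labelled.
      b=0  b=1  b=2  b=3  b=4  b=5
a=0:    L    W    L    W    W    W
a=1:    L    W    L    W    W    W
a=2:    W    W    W    W    L    W
a=3:    W    L    W    L    W    W
a=4:    L    W    W    W    W    L
a=5:    W    W    W    W    L    W
Cells with no legal move (terminal, hence L): (0,0), (1,0).
The remaining L cells, each justified by listing all of its moves:
(0,2): L (sole option (0,1)(W) is W)
(1,2): L (options (1,1)(W), (0,1)(W) are all W)
(2,4): L (options (0,4)(W), (2,3)(W), (2,1)(W), (2,0)(W), (1,3)(W) are all W)
(3,1): L (options (1,1)(W), (3,0)(W), (2,0)(W) are all W)
(3,3): L (options (1,3)(W), (3,2)(W), (3,0)(W), (2,2)(W) are all W)
(4,0): L (sole option (2,0)(W) is W)
(4,5): L (options (2,5)(W), (4,4)(W), (4,2)(W), (4,1)(W), (3,4)(W) are all W)
(5,4): L (options (3,4)(W), (0,4)(W), (5,3)(W), (5,1)(W), (5,0)(W), (4,3)(W) are all W)
Every other cell has at least one move into one of the L cells above, so it is W.
(4,0): one of the L cells justified above, so L
(1,2): one of the L cells justified above, so L
(5,5): the move to (5,4) reaches an L cell, so W

(4,0): L, (1,2): L, (5,5): W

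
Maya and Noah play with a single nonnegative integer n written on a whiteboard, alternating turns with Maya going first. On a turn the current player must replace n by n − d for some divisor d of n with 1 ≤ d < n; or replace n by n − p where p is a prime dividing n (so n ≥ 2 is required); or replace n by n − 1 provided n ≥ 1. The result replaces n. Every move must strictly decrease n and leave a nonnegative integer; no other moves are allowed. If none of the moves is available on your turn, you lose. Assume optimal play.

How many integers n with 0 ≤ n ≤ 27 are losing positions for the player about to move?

6

Label each position W (a win for the player to move) or L (a loss). A position with no legal move is L; any other position is W exactly when some move reaches an L, and L when every move reaches a W.
n=0: no move → L
n=1: can move to 0, which is L ⇒ W
n=2: can move to 0, which is L ⇒ W
n=3: can move to 0, which is L ⇒ W
n=4: moves to 2(W), 3(W); every one is W ⇒ L
n=5: can move to 0, which is L ⇒ W
n=6: can move to 4, which is L ⇒ W
n=7: can move to 0, which is L ⇒ W
n=8: can move to 4, which is L ⇒ W
n=9: moves to 6(W), 8(W); every one is W ⇒ L
n=10: can move to 9, which is L ⇒ W
n=11: can move to 0, which is L ⇒ W
n=12: can move to 9, which is L ⇒ W
n=13: can move to 0, which is L ⇒ W
n=14: moves to 7(W), 12(W), 13(W); every one is W ⇒ L
n=15: can move to 14, which is L ⇒ W
n=16: can move to 14, which is L ⇒ W
n=17: can move to 0, which is L ⇒ W
n=18: can move to 9, which is L ⇒ W
n=19: can move to 0, which is L ⇒ W
n=20: moves to 10(W), 15(W), 16(W), 18(W), 19(W); every one is W ⇒ L
n=21: can move to 14, which is L ⇒ W
n=22: can move to 20, which is L ⇒ W
n=23: can move to 0, which is L ⇒ W
n=24: can move to 20, which is L ⇒ W
n=25: can move to 20, which is L ⇒ W
n=26: moves to 13(W), 24(W), 25(W); every one is W ⇒ L
n=27: can move to 26, which is L ⇒ W
L entries with 0 ≤ n ≤ 27: n = 0, 4, 9, 14, 20, 26; that makes 6.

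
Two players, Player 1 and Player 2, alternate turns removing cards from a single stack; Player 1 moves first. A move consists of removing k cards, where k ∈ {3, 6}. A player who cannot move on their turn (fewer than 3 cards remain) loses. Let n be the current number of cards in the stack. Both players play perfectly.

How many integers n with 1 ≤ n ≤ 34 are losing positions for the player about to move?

Label each position W (a win for the player to move) or L (a loss). A position with no legal move is L; any other position is W exactly when some move reaches an L, and L when every move reaches a W.
n=0: no move → L
n=1: no move → L
n=2: no move → L
n=3: reaches L-position 0 → W
n=4: reaches L-position 1 → W
n=5: reaches L-position 2 → W
n=6: reaches L-position 0 → W
n=7: reaches L-position 1 → W
n=8: reaches L-position 2 → W
n=9: only reaches 6(W), 3(W), all W → L
n=10: only reaches 7(W), 4(W), all W → L
n=11: only reaches 8(W), 5(W), all W → L
n=12: reaches L-position 9 → W
n=13: reaches L-position 10 → W
n=14: reaches L-position 11 → W
n=15: reaches L-position 9 → W
n=16: reaches L-position 10 → W
n=17: reaches L-position 11 → W
n=18: only reaches 15(W), 12(W), all W → L
n=19: only reaches 16(W), 13(W), all W → L
n=20: only reaches 17(W), 14(W), all W → L
n=21: reaches L-position 18 → W
n=22: reaches L-position 19 → W
n=23: reaches L-position 20 → W
n=24: reaches L-position 18 → W
n=25: reaches L-position 19 → W
n=26: reaches L-position 20 → W
n=27: only reaches 24(W), 21(W), all W → L
n=28: only reaches 25(W), 22(W), all W → L
n=29: only reaches 26(W), 23(W), all W → L
n=30: reaches L-position 27 → W
n=31: reaches L-position 28 → W
n=32: reaches L-position 29 → W
n=33: reaches L-position 27 → W
n=34: reaches L-position 28 → W
L entries with 1 ≤ n ≤ 34 (n=0 is outside the asked range and is not counted): n = 1, 2, 9, 10, 11, 18, 19, 20, 27, 28, 29; that makes 11.

11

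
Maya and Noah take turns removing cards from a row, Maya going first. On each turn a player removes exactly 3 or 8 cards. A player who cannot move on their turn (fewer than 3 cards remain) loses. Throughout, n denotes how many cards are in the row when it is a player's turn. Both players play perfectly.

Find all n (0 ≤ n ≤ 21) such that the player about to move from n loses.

Build the W/L table. Terminal = L. A non-terminal position is W if it has a move to some L; otherwise it is L.
n=0: no move → L
n=1: no move → L
n=2: no move → L
n=3: reaches L-position 0 → W
n=4: reaches L-position 1 → W
n=5: reaches L-position 2 → W
n=6: only reaches 3(W), which is W → L
n=7: only reaches 4(W), which is W → L
n=8: reaches L-position 0 → W
n=9: reaches L-position 6 → W
n=10: reaches L-position 7 → W
n=11: only reaches 8(W), 3(W), all W → L
n=12: only reaches 9(W), 4(W), all W → L
n=13: only reaches 10(W), 5(W), all W → L
n=14: reaches L-position 11 → W
n=15: reaches L-position 12 → W
n=16: reaches L-position 13 → W
n=17: only reaches 14(W), 9(W), all W → L
n=18: only reaches 15(W), 10(W), all W → L
n=19: reaches L-position 11 → W
n=20: reaches L-position 17 → W
n=21: reaches L-position 18 → W
Reading off the rows marked L gives the requested list; there are 10 such values of n.

0, 1, 2, 6, 7, 11, 12, 13, 17, 18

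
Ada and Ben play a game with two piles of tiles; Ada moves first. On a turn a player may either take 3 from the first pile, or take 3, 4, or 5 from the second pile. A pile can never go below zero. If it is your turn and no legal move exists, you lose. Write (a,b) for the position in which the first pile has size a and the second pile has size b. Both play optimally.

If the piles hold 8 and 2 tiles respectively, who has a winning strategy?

Ben wins.

Positions with no move are L. A position that does have a move is losing for the player to move precisely when every available move leads to a winning position for the opponent. Fill in the labels:
No move ever increases a pile, so every position that can arise here has a ≤ 8 and b ≤ 2; it is enough to label the cells with 0 ≤ a ≤ 8 and 0 ≤ b ≤ 2.
Every move lowers a or b (never raises either), so fill the grid row by row in increasing a, and left to right within a row: each cell's successors are then already labelled.
      b=0  b=1  b=2
a=0:    L    L    L
a=1:    L    L    L
a=2:    L    L    L
a=3:    W    W    W
a=4:    W    W    W
a=5:    W    W    W
a=6:    L    L    L
a=7:    L    L    L
a=8:    L    L    L
Cells with no legal move (terminal, hence L): (0,0), (0,1), (0,2), (1,0), (1,1), (1,2), (2,0), (2,1), (2,2).
The remaining L cells, each justified by listing all of its moves:
(6,0): →(3,0)(W) only, which is W, so L
(6,1): →(3,1)(W) only, which is W, so L
(6,2): →(3,2)(W) only, which is W, so L
(7,0): →(4,0)(W) only, which is W, so L
(7,1): →(4,1)(W) only, which is W, so L
(7,2): →(4,2)(W) only, which is W, so L
(8,0): →(5,0)(W) only, which is W, so L
(8,1): →(5,1)(W) only, which is W, so L
(8,2): →(5,2)(W) only, which is W, so L
Every other cell has at least one move into one of the L cells above, so it is W.
Every move from (8,2) reaches a W position, so the mover loses.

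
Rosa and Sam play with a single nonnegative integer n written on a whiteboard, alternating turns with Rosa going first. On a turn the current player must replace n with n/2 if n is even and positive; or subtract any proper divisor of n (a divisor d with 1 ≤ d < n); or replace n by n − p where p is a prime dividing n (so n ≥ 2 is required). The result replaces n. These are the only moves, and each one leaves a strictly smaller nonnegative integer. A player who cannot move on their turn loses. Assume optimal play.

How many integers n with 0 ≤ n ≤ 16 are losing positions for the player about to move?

Work bottom-up. With no move the player to move loses. Otherwise the position is W if at least one move leads to an L position for the opponent, and L if every move leads to a W.
n=0: no move → L
n=1: no move → L
n=2: can move to 0, which is L ⇒ W
n=3: can move to 0, which is L ⇒ W
n=4: moves to 2(W), 3(W); every one is W ⇒ L
n=5: can move to 0, which is L ⇒ W
n=6: can move to 4, which is L ⇒ W
n=7: can move to 0, which is L ⇒ W
n=8: can move to 4, which is L ⇒ W
n=9: moves to 6(W), 8(W); every one is W ⇒ L
n=10: can move to 9, which is L ⇒ W
n=11: can move to 0, which is L ⇒ W
n=12: can move to 9, which is L ⇒ W
n=13: can move to 0, which is L ⇒ W
n=14: moves to 7(W), 12(W), 13(W); every one is W ⇒ L
n=15: can move to 14, which is L ⇒ W
n=16: can move to 14, which is L ⇒ W
L entries with 0 ≤ n ≤ 16: n = 0, 1, 4, 9, 14; that makes 5.

5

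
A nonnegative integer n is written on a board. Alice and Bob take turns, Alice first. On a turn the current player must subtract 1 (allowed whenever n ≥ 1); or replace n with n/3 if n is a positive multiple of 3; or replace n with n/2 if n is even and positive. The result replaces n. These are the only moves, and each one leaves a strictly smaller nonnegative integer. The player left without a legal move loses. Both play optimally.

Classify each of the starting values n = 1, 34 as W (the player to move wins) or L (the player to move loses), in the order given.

1: W, 34: L

Build the W/L table. Terminal = L. A non-terminal position is W if it has a move to some L; otherwise it is L.
n=0: no move → L
n=1: reaches L-position 0 → W
n=2: only reaches 1(W), which is W → L
n=3: reaches L-position 2 → W
n=4: reaches L-position 2 → W
n=5: only reaches 4(W), which is W → L
n=6: reaches L-position 2 → W
n=7: only reaches 6(W), which is W → L
n=8: reaches L-position 7 → W
n=9: only reaches 3(W), 8(W), all W → L
n=10: reaches L-position 5 → W
n=11: only reaches 10(W), which is W → L
n=12: reaches L-position 11 → W
n=13: only reaches 12(W), which is W → L
n=14: reaches L-position 7 → W
n=15: reaches L-position 5 → W
n=16: only reaches 8(W), 15(W), all W → L
n=17: reaches L-position 16 → W
n=18: reaches L-position 9 → W
n=19: only reaches 18(W), which is W → L
n=20: reaches L-position 19 → W
n=21: reaches L-position 7 → W
n=22: reaches L-position 11 → W
n=23: only reaches 22(W), which is W → L
n=24: reaches L-position 23 → W
n=25: only reaches 24(W), which is W → L
n=26: reaches L-position 13 → W
n=27: reaches L-position 9 → W
n=28: only reaches 14(W), 27(W), all W → L
n=29: reaches L-position 28 → W
n=30: only reaches 10(W), 15(W), 29(W), all W → L
n=31: reaches L-position 30 → W
n=32: reaches L-position 16 → W
n=33: reaches L-position 11 → W
n=34: only reaches 17(W), 33(W), all W → L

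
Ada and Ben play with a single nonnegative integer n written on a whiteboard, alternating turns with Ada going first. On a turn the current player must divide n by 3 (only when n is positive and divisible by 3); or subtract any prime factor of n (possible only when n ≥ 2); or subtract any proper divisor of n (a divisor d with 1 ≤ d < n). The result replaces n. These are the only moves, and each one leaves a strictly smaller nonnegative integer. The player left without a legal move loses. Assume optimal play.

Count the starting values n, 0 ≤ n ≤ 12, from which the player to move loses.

Compute win/loss labels from the base case upward. A position with no move is L. Any other position is W if it can reach an L in one move, else L.
n=0: no move → L
n=1: no move → L
n=2: →0(L), so W
n=3: →0(L), so W
n=4: →2(W), 3(W) — all W, so L
n=5: →0(L), so W
n=6: →4(L), so W
n=7: →0(L), so W
n=8: →4(L), so W
n=9: →3(W), 6(W), 8(W) — all W, so L
n=10: →9(L), so W
n=11: →0(L), so W
n=12: →4(L), so W
L entries with 0 ≤ n ≤ 12: n = 0, 1, 4, 9; that makes 4.

4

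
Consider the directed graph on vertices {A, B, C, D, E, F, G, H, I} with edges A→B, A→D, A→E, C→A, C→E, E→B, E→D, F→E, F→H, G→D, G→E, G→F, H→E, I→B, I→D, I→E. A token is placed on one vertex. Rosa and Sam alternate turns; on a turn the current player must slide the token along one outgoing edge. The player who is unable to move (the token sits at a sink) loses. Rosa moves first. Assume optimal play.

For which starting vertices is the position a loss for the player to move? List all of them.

Build the W/L table. Terminal = L. A non-terminal position is W if it has a move to some L; otherwise it is L.
Every edge goes from a vertex to one that appears earlier in the order B, D, E, I, A, H, F, C, G, so processing vertices in that order labels each vertex after all of its successors.
B: no outgoing edge → L
D: no outgoing edge → L
E: →D(L), so W
I: →D(L), so W
A: →D(L), so W
H: →E(W) only, which is W, so L
F: →H(L), so W
C: →A(W), E(W) — all W, so L
G: →D(L), so W
Reading off the rows marked L gives the requested list; there are 4 such vertices.

B, C, D, H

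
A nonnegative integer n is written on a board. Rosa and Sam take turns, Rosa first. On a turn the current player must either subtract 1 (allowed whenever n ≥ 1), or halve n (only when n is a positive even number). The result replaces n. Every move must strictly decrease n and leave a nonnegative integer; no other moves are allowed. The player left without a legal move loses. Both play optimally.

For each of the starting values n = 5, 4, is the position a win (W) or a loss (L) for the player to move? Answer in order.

Classify positions by backward induction: terminal positions (no move available) are L. From any other position, the mover wins iff some move reaches an L.
n=0: no move → L
n=1: can move to 0, which is L ⇒ W
n=2: the only move is to 1(W), a W ⇒ L
n=3: can move to 2, which is L ⇒ W
n=4: can move to 2, which is L ⇒ W
n=5: the only move is to 4(W), a W ⇒ L

5: L, 4: W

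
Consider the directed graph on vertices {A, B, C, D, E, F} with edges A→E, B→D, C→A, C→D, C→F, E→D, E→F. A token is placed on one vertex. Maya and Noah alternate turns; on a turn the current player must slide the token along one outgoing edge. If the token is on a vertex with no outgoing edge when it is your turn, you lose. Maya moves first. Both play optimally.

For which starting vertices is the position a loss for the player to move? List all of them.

A, D, F

Positions with no move are L. A position that does have a move is losing for the player to move precisely when every available move leads to a winning position for the opponent. Fill in the labels:
Every edge goes from a vertex to one that appears earlier in the order D, F, E, B, A, C, so processing vertices in that order labels each vertex after all of its successors.
D: no outgoing edge → L
F: no outgoing edge → L
E: →F(L), so W
B: →D(L), so W
A: →E(W) only, which is W, so L
C: →A(L), so W
The losing starting vertices are exactly the entries labelled L in this table (3 of them).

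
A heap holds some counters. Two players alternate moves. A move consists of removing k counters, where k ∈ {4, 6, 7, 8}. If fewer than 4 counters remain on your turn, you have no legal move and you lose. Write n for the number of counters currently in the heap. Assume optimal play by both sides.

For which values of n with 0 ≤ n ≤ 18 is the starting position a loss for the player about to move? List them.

0, 1, 2, 3, 12, 13, 14, 15

Compute win/loss labels from the base case upward. A position with no move is L. Any other position is W if it can reach an L in one move, else L.
n=0: no move → L
n=1: no move → L
n=2: no move → L
n=3: no move → L
n=4: reaches L-position 0 → W
n=5: reaches L-position 1 → W
n=6: reaches L-position 2 → W
n=7: reaches L-position 3 → W
n=8: reaches L-position 2 → W
n=9: reaches L-position 3 → W
n=10: reaches L-position 3 → W
n=11: reaches L-position 3 → W
n=12: only reaches 8(W), 6(W), 5(W), 4(W), all W → L
n=13: only reaches 9(W), 7(W), 6(W), 5(W), all W → L
n=14: only reaches 10(W), 8(W), 7(W), 6(W), all W → L
n=15: only reaches 11(W), 9(W), 8(W), 7(W), all W → L
n=16: reaches L-position 12 → W
n=17: reaches L-position 13 → W
n=18: reaches L-position 14 → W
Reading off the rows marked L gives the requested list; there are 8 such values of n.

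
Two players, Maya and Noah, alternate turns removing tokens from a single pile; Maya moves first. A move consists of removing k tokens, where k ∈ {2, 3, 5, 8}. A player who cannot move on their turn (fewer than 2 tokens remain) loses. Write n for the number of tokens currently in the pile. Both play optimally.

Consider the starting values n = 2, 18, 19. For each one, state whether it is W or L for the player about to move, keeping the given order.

Work bottom-up. With no move the player to move loses. Otherwise the position is W if at least one move leads to an L position for the opponent, and L if every move leads to a W.
n=0: no move → L
n=1: no move → L
n=2: reaches L-position 0 → W
n=3: reaches L-position 1 → W
n=4: reaches L-position 1 → W
n=5: reaches L-position 0 → W
n=6: reaches L-position 1 → W
n=7: only reaches 5(W), 4(W), 2(W), all W → L
n=8: reaches L-position 0 → W
n=9: reaches L-position 7 → W
n=10: reaches L-position 7 → W
n=11: only reaches 9(W), 8(W), 6(W), 3(W), all W → L
n=12: reaches L-position 7 → W
n=13: reaches L-position 11 → W
n=14: reaches L-position 11 → W
n=15: reaches L-position 7 → W
n=16: reaches L-position 11 → W
n=17: only reaches 15(W), 14(W), 12(W), 9(W), all W → L
n=18: only reaches 16(W), 15(W), 13(W), 10(W), all W → L
n=19: reaches L-position 17 → W

2: W, 18: L, 19: W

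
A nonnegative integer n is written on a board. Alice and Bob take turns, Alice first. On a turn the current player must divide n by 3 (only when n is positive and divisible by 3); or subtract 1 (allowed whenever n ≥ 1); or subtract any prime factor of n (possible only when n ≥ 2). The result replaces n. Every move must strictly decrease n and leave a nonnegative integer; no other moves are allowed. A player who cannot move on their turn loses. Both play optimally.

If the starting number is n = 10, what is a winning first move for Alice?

Move to 8.

Positions with no move are L. A position that does have a move is losing for the player to move precisely when every available move leads to a winning position for the opponent. Fill in the labels:
n=0: no move → L
n=1: →0(L), so W
n=2: →0(L), so W
n=3: →0(L), so W
n=4: →2(W), 3(W) — all W, so L
n=5: →0(L), so W
n=6: →4(L), so W
n=7: →0(L), so W
n=8: →6(W), 7(W) — all W, so L
n=9: →8(L), so W
n=10: →8(L), so W
From 10, the L positions reachable in one move are: 8.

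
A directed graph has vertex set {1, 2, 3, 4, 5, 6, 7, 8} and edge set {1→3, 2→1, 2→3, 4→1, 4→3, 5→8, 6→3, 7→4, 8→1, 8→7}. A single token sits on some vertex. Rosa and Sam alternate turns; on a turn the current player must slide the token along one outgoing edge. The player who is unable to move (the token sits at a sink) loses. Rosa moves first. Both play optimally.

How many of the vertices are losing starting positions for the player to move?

Positions with no move are L. A position that does have a move is losing for the player to move precisely when every available move leads to a winning position for the opponent. Fill in the labels:
Every edge goes from a vertex to one that appears earlier in the order 3, 1, 4, 2, 7, 6, 8, 5, so processing vertices in that order labels each vertex after all of its successors.
3: no outgoing edge → L
1: →3(L), so W
4: →3(L), so W
2: →3(L), so W
7: →4(W) only, which is W, so L
6: →3(L), so W
8: →7(L), so W
5: →8(W) only, which is W, so L
The L vertices are 3, 5, 7; that is 3 in all.

3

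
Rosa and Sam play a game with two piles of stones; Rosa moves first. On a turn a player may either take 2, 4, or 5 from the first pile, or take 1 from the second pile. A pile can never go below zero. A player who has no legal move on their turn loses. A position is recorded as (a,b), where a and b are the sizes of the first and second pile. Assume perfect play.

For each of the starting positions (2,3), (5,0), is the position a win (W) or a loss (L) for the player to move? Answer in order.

(2,3): L, (5,0): W

Classify positions by backward induction: terminal positions (no move available) are L. From any other position, the mover wins iff some move reaches an L.
No move ever increases a pile, so every position that can arise here has a ≤ 5 and b ≤ 3; it is enough to label the cells with 0 ≤ a ≤ 5 and 0 ≤ b ≤ 3.
Every move lowers a or b (never raises either), so fill the grid row by row in increasing a, and left to right within a row: each cell's successors are then already labelled.
      b=0  b=1  b=2  b=3
a=0:    L    W    L    W
a=1:    L    W    L    W
a=2:    W    L    W    L
a=3:    W    L    W    L
a=4:    W    W    W    W
a=5:    W    W    W    W
Cells with no legal move (terminal, hence L): (0,0), (1,0).
The remaining L cells, each justified by listing all of its moves:
(0,2): only reaches (0,1)(W), which is W → L
(1,2): only reaches (1,1)(W), which is W → L
(2,1): only reaches (0,1)(W), (2,0)(W), all W → L
(2,3): only reaches (0,3)(W), (2,2)(W), all W → L
(3,1): only reaches (1,1)(W), (3,0)(W), all W → L
(3,3): only reaches (1,3)(W), (3,2)(W), all W → L
Every other cell has at least one move into one of the L cells above, so it is W.
(2,3): one of the L cells justified above, so L
(5,0): the move to (1,0) reaches an L cell, so W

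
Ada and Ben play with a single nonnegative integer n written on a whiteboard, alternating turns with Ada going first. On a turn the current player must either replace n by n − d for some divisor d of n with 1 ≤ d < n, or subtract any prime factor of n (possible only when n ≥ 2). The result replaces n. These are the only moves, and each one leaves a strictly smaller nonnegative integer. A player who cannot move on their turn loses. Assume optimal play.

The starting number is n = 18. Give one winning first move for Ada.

Use the standard recursion: the mover loses at a terminal position; elsewhere, the mover wins exactly when some move hands the opponent an L position.
n=0: no move → L
n=1: no move → L
n=2: can move to 0, which is L ⇒ W
n=3: can move to 0, which is L ⇒ W
n=4: moves to 2(W), 3(W); every one is W ⇒ L
n=5: can move to 0, which is L ⇒ W
n=6: can move to 4, which is L ⇒ W
n=7: can move to 0, which is L ⇒ W
n=8: can move to 4, which is L ⇒ W
n=9: moves to 6(W), 8(W); every one is W ⇒ L
n=10: can move to 9, which is L ⇒ W
n=11: can move to 0, which is L ⇒ W
n=12: can move to 9, which is L ⇒ W
n=13: can move to 0, which is L ⇒ W
n=14: moves to 7(W), 12(W), 13(W); every one is W ⇒ L
n=15: can move to 14, which is L ⇒ W
n=16: can move to 14, which is L ⇒ W
n=17: can move to 0, which is L ⇒ W
n=18: can move to 9, which is L ⇒ W
From 18, the L positions reachable in one move are: 9.

Move to 9.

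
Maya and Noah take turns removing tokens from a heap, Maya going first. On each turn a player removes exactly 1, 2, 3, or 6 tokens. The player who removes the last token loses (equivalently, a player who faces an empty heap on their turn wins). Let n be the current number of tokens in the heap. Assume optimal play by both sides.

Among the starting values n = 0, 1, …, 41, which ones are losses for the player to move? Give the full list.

1, 5, 9, 13, 17, 21, 25, 29, 33, 37, 41

Positions with no move are W. A position that does have a move is losing for the player to move precisely when every available move leads to a winning position for the opponent. Fill in the labels:
n=0: no move; the opponent has just taken the last token and therefore loses → W
n=1: L (sole option 0(W) is W)
n=2: W (go to 1, an L position)
n=3: W (go to 1, an L position)
n=4: W (go to 1, an L position)
n=5: L (options 4(W), 3(W), 2(W) are all W)
n=6: W (go to 5, an L position)
n=7: W (go to 5, an L position)
n=8: W (go to 5, an L position)
n=9: L (options 8(W), 7(W), 6(W), 3(W) are all W)
n=10: W (go to 9, an L position)
n=11: W (go to 9, an L position)
n=12: W (go to 9, an L position)
n=13: L (options 12(W), 11(W), 10(W), 7(W) are all W)
n=14: W (go to 13, an L position)
n=15: W (go to 13, an L position)
n=16: W (go to 13, an L position)
n=17: L (options 16(W), 15(W), 14(W), 11(W) are all W)
n=18: W (go to 17, an L position)
n=19: W (go to 17, an L position)
n=20: W (go to 17, an L position)
n=21: L (options 20(W), 19(W), 18(W), 15(W) are all W)
n=22: W (go to 21, an L position)
n=23: W (go to 21, an L position)
n=24: W (go to 21, an L position)
n=25: L (options 24(W), 23(W), 22(W), 19(W) are all W)
n=26: W (go to 25, an L position)
n=27: W (go to 25, an L position)
n=28: W (go to 25, an L position)
n=29: L (options 28(W), 27(W), 26(W), 23(W) are all W)
n=30: W (go to 29, an L position)
n=31: W (go to 29, an L position)
n=32: W (go to 29, an L position)
n=33: L (options 32(W), 31(W), 30(W), 27(W) are all W)
n=34: W (go to 33, an L position)
n=35: W (go to 33, an L position)
n=36: W (go to 33, an L position)
n=37: L (options 36(W), 35(W), 34(W), 31(W) are all W)
n=38: W (go to 37, an L position)
n=39: W (go to 37, an L position)
n=40: W (go to 37, an L position)
n=41: L (options 40(W), 39(W), 38(W), 35(W) are all W)
The losing starting values of n are exactly the entries labelled L in this table (11 of them).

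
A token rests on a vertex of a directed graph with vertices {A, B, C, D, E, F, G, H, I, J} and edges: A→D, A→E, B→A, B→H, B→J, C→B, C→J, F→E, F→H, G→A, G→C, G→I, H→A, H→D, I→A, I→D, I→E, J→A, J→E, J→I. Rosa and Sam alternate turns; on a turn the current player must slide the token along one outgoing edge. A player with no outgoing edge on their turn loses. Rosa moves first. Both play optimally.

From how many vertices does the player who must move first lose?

Positions with no move are L. A position that does have a move is losing for the player to move precisely when every available move leads to a winning position for the opponent. Fill in the labels:
Every edge goes from a vertex to one that appears earlier in the order D, E, A, H, I, J, F, B, C, G, so processing vertices in that order labels each vertex after all of its successors.
D: no outgoing edge → L
E: no outgoing edge → L
A: reaches L-position E → W
H: reaches L-position D → W
I: reaches L-position E → W
J: reaches L-position E → W
F: reaches L-position E → W
B: only reaches J(W), H(W), A(W), all W → L
C: reaches L-position B → W
G: only reaches C(W), I(W), A(W), all W → L
The L vertices are B, D, E, G; that is 4 in all.

4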